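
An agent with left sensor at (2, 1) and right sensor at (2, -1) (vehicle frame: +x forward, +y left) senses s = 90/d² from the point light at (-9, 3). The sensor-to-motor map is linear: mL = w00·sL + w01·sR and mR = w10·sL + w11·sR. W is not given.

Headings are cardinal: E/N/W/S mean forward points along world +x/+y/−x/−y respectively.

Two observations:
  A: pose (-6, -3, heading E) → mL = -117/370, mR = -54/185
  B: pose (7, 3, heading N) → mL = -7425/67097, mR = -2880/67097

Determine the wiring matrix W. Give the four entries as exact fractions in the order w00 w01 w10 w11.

obs A: pose=(-6,-3,E) → sL=9/5, sR=45/37, mL=-117/370, mR=-54/185
obs B: pose=(7,3,N) → sL=90/229, sR=90/293, mL=-7425/67097, mR=-2880/67097
sensor matrix S = [[9/5, 45/37], [90/229, 90/293]]; det S = 185976/2482589
solve [mL_A; mL_B] = S·[w00; w01] and [mR_A; mR_B] = S·[w10; w11]:
  w00 = 1/2, w01 = -1, w10 = -1/2, w11 = 1/2

1/2 -1 -1/2 1/2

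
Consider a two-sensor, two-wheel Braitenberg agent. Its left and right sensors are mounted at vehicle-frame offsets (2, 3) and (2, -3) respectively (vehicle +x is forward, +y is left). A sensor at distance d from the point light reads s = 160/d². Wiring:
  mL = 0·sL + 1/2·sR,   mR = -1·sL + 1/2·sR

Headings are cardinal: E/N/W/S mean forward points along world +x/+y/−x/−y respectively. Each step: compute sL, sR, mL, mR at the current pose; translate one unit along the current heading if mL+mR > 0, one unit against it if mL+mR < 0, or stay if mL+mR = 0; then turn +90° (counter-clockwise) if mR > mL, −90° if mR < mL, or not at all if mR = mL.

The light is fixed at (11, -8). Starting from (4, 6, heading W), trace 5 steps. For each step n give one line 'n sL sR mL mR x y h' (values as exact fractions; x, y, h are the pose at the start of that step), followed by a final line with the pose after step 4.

0 80/101 16/37 8/37 -2152/3737 4 6 W
1 160/337 32/53 16/53 -3088/17861 5 6 N
2 8/17 1 1/2 1/34 5 7 E
3 160/173 160/233 80/233 -23440/40309 6 7 S
4 80/109 16/41 8/41 -2408/4469 6 8 W
final 7 8 N

n=0: pose=(4,6,W); sL=80/101, sR=16/37; mL=8/37, mR=-2152/3737; mL+mR=-1344/3737 → advance -1; mR−mL=-80/101 → turn -1·90°
n=1: pose=(5,6,N); sL=160/337, sR=32/53; mL=16/53, mR=-3088/17861; mL+mR=2304/17861 → advance +1; mR−mL=-160/337 → turn -1·90°
n=2: pose=(5,7,E); sL=8/17, sR=1; mL=1/2, mR=1/34; mL+mR=9/17 → advance +1; mR−mL=-8/17 → turn -1·90°
n=3: pose=(6,7,S); sL=160/173, sR=160/233; mL=80/233, mR=-23440/40309; mL+mR=-9600/40309 → advance -1; mR−mL=-160/173 → turn -1·90°
n=4: pose=(6,8,W); sL=80/109, sR=16/41; mL=8/41, mR=-2408/4469; mL+mR=-1536/4469 → advance -1; mR−mL=-80/109 → turn -1·90°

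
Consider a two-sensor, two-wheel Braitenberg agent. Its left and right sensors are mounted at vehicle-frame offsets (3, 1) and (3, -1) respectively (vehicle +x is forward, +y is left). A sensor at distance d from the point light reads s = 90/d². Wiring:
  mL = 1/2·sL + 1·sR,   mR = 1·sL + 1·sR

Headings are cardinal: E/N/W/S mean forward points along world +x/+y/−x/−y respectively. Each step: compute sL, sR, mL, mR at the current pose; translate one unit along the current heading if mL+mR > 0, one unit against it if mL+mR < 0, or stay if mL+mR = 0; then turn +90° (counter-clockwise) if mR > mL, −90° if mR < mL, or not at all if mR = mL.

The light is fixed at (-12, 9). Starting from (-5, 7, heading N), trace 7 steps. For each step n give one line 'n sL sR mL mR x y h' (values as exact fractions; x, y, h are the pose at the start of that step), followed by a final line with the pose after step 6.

0 90/37 18/13 1251/481 1836/481 -5 7 N
1 9/2 45/8 63/8 81/8 -5 8 W
2 18/13 90/41 1539/533 1908/533 -6 8 S
3 45/41 1 127/82 86/41 -6 7 E
4 90/37 18/13 1251/481 1836/481 -5 7 N
5 9/2 45/8 63/8 81/8 -5 8 W
6 18/13 90/41 1539/533 1908/533 -6 8 S
final -6 7 E

n=0: pose=(-5,7,N); sL=90/37, sR=18/13; mL=1251/481, mR=1836/481; mL+mR=3087/481 → advance +1; mR−mL=45/37 → turn +1·90°
n=1: pose=(-5,8,W); sL=9/2, sR=45/8; mL=63/8, mR=81/8; mL+mR=18 → advance +1; mR−mL=9/4 → turn +1·90°
n=2: pose=(-6,8,S); sL=18/13, sR=90/41; mL=1539/533, mR=1908/533; mL+mR=3447/533 → advance +1; mR−mL=9/13 → turn +1·90°
n=3: pose=(-6,7,E); sL=45/41, sR=1; mL=127/82, mR=86/41; mL+mR=299/82 → advance +1; mR−mL=45/82 → turn +1·90°
n=4: pose=(-5,7,N); sL=90/37, sR=18/13; mL=1251/481, mR=1836/481; mL+mR=3087/481 → advance +1; mR−mL=45/37 → turn +1·90°
n=5: pose=(-5,8,W); sL=9/2, sR=45/8; mL=63/8, mR=81/8; mL+mR=18 → advance +1; mR−mL=9/4 → turn +1·90°
n=6: pose=(-6,8,S); sL=18/13, sR=90/41; mL=1539/533, mR=1908/533; mL+mR=3447/533 → advance +1; mR−mL=9/13 → turn +1·90°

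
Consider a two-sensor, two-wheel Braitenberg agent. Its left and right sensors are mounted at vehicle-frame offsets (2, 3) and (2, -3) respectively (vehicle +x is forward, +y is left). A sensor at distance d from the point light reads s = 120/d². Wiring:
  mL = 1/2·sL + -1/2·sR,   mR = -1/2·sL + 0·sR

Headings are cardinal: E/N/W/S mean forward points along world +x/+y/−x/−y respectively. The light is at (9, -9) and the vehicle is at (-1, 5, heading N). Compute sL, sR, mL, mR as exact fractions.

left sensor world pos  = (-4, 7); dL² = 425
right sensor world pos = (2, 7); dR² = 305
sL = 120/425 = 24/85
sR = 120/305 = 24/61
mL = 1/2·sL + -1/2·sR = -288/5185
mR = -1/2·sL + 0·sR = -12/85

24/85 24/61 -288/5185 -12/85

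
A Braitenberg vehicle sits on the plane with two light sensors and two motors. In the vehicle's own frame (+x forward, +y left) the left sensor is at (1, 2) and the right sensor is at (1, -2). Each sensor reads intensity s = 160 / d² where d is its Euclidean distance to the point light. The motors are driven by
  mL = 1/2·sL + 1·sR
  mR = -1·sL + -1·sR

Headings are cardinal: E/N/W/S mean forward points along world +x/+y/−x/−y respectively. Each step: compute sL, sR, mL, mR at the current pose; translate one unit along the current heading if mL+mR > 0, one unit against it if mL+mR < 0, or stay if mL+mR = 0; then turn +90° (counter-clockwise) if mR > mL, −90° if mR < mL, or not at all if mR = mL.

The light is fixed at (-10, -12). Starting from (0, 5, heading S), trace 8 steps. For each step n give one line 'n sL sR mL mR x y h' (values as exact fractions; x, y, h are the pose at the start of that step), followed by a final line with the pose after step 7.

0 2/5 1/2 7/10 -9/10 0 5 S
1 160/337 160/481 92400/162097 -130880/162097 0 6 W
2 80/221 16/53 5656/11713 -7776/11713 1 6 N
3 32/101 160/369 22064/37269 -27968/37269 1 5 E
4 2/5 1/2 7/10 -9/10 0 5 S
5 160/337 160/481 92400/162097 -130880/162097 0 6 W
6 80/221 16/53 5656/11713 -7776/11713 1 6 N
7 32/101 160/369 22064/37269 -27968/37269 1 5 E
final 0 5 S

n=0: pose=(0,5,S); sL=2/5, sR=1/2; mL=7/10, mR=-9/10; mL+mR=-1/5 → advance -1; mR−mL=-8/5 → turn -1·90°
n=1: pose=(0,6,W); sL=160/337, sR=160/481; mL=92400/162097, mR=-130880/162097; mL+mR=-80/337 → advance -1; mR−mL=-223280/162097 → turn -1·90°
n=2: pose=(1,6,N); sL=80/221, sR=16/53; mL=5656/11713, mR=-7776/11713; mL+mR=-40/221 → advance -1; mR−mL=-13432/11713 → turn -1·90°
n=3: pose=(1,5,E); sL=32/101, sR=160/369; mL=22064/37269, mR=-27968/37269; mL+mR=-16/101 → advance -1; mR−mL=-50032/37269 → turn -1·90°
n=4: pose=(0,5,S); sL=2/5, sR=1/2; mL=7/10, mR=-9/10; mL+mR=-1/5 → advance -1; mR−mL=-8/5 → turn -1·90°
n=5: pose=(0,6,W); sL=160/337, sR=160/481; mL=92400/162097, mR=-130880/162097; mL+mR=-80/337 → advance -1; mR−mL=-223280/162097 → turn -1·90°
n=6: pose=(1,6,N); sL=80/221, sR=16/53; mL=5656/11713, mR=-7776/11713; mL+mR=-40/221 → advance -1; mR−mL=-13432/11713 → turn -1·90°
n=7: pose=(1,5,E); sL=32/101, sR=160/369; mL=22064/37269, mR=-27968/37269; mL+mR=-16/101 → advance -1; mR−mL=-50032/37269 → turn -1·90°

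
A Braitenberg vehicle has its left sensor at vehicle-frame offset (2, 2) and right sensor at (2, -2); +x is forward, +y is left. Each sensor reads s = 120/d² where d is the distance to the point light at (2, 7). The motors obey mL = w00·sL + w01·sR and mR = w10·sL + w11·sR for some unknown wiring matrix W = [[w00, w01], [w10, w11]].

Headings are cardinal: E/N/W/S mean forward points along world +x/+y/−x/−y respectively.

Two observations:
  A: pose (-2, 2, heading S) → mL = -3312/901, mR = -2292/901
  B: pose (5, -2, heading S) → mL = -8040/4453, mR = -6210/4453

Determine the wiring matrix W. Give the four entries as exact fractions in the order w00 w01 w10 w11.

obs A: pose=(-2,2,S) → sL=120/53, sR=24/17, mL=-3312/901, mR=-2292/901
obs B: pose=(5,-2,S) → sL=60/73, sR=60/61, mL=-8040/4453, mR=-6210/4453
sensor matrix S = [[120/53, 24/17], [60/73, 60/61]]; det S = 4279680/4012153
solve [mL_A; mL_B] = S·[w00; w01] and [mR_A; mR_B] = S·[w10; w11]:
  w00 = -1, w01 = -1, w10 = -1/2, w11 = -1

-1 -1 -1/2 -1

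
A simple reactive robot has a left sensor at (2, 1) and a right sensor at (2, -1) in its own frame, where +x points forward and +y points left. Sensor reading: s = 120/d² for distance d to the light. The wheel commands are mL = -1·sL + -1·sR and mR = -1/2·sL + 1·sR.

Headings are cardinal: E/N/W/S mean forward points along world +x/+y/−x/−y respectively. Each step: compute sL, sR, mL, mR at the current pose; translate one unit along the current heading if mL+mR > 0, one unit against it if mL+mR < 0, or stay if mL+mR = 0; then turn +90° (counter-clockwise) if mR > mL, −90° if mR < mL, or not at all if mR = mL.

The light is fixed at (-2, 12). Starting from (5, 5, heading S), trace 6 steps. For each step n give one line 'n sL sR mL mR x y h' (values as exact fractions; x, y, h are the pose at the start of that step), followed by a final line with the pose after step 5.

0 24/29 40/39 -2096/1131 692/1131 5 5 S
1 60/53 12/13 -1416/689 246/689 5 6 E
2 120/41 24/13 -2544/533 204/533 4 6 N
3 3/2 30/13 -99/26 81/52 4 5 W
4 24/29 40/39 -2096/1131 692/1131 5 5 S
5 60/53 12/13 -1416/689 246/689 5 6 E
final 4 6 N

n=0: pose=(5,5,S); sL=24/29, sR=40/39; mL=-2096/1131, mR=692/1131; mL+mR=-36/29 → advance -1; mR−mL=2788/1131 → turn +1·90°
n=1: pose=(5,6,E); sL=60/53, sR=12/13; mL=-1416/689, mR=246/689; mL+mR=-90/53 → advance -1; mR−mL=1662/689 → turn +1·90°
n=2: pose=(4,6,N); sL=120/41, sR=24/13; mL=-2544/533, mR=204/533; mL+mR=-180/41 → advance -1; mR−mL=2748/533 → turn +1·90°
n=3: pose=(4,5,W); sL=3/2, sR=30/13; mL=-99/26, mR=81/52; mL+mR=-9/4 → advance -1; mR−mL=279/52 → turn +1·90°
n=4: pose=(5,5,S); sL=24/29, sR=40/39; mL=-2096/1131, mR=692/1131; mL+mR=-36/29 → advance -1; mR−mL=2788/1131 → turn +1·90°
n=5: pose=(5,6,E); sL=60/53, sR=12/13; mL=-1416/689, mR=246/689; mL+mR=-90/53 → advance -1; mR−mL=1662/689 → turn +1·90°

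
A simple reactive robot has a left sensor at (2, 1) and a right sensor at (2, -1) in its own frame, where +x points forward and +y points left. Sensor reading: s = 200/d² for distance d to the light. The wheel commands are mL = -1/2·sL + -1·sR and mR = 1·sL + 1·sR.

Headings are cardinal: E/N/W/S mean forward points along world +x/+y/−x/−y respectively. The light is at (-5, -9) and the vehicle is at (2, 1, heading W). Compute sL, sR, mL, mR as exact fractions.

left sensor world pos  = (0, 0); dL² = 106
right sensor world pos = (0, 2); dR² = 146
sL = 200/106 = 100/53
sR = 200/146 = 100/73
mL = -1/2·sL + -1·sR = -8950/3869
mR = 1·sL + 1·sR = 12600/3869

100/53 100/73 -8950/3869 12600/3869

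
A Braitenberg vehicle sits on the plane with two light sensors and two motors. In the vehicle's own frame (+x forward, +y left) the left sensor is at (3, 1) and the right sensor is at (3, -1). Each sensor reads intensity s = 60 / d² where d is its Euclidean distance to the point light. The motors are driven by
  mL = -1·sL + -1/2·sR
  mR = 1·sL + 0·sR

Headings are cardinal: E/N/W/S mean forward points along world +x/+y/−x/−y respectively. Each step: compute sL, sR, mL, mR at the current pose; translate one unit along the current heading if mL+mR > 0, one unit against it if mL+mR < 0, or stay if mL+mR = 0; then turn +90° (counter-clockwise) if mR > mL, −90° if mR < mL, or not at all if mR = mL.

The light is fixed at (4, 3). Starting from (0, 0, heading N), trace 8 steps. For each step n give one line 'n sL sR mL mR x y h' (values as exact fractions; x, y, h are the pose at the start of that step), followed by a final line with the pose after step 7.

0 12/5 20/3 -86/15 12/5 0 0 N
1 30/37 30/29 -1425/1073 30/37 0 -1 W
2 60/53 12/13 -1098/689 60/53 1 -1 S
3 15 15/4 -135/8 15 1 0 E
4 12/5 20/3 -86/15 12/5 0 0 N
5 30/37 30/29 -1425/1073 30/37 0 -1 W
6 60/53 12/13 -1098/689 60/53 1 -1 S
7 15 15/4 -135/8 15 1 0 E
final 0 0 N

n=0: pose=(0,0,N); sL=12/5, sR=20/3; mL=-86/15, mR=12/5; mL+mR=-10/3 → advance -1; mR−mL=122/15 → turn +1·90°
n=1: pose=(0,-1,W); sL=30/37, sR=30/29; mL=-1425/1073, mR=30/37; mL+mR=-15/29 → advance -1; mR−mL=2295/1073 → turn +1·90°
n=2: pose=(1,-1,S); sL=60/53, sR=12/13; mL=-1098/689, mR=60/53; mL+mR=-6/13 → advance -1; mR−mL=1878/689 → turn +1·90°
n=3: pose=(1,0,E); sL=15, sR=15/4; mL=-135/8, mR=15; mL+mR=-15/8 → advance -1; mR−mL=255/8 → turn +1·90°
n=4: pose=(0,0,N); sL=12/5, sR=20/3; mL=-86/15, mR=12/5; mL+mR=-10/3 → advance -1; mR−mL=122/15 → turn +1·90°
n=5: pose=(0,-1,W); sL=30/37, sR=30/29; mL=-1425/1073, mR=30/37; mL+mR=-15/29 → advance -1; mR−mL=2295/1073 → turn +1·90°
n=6: pose=(1,-1,S); sL=60/53, sR=12/13; mL=-1098/689, mR=60/53; mL+mR=-6/13 → advance -1; mR−mL=1878/689 → turn +1·90°
n=7: pose=(1,0,E); sL=15, sR=15/4; mL=-135/8, mR=15; mL+mR=-15/8 → advance -1; mR−mL=255/8 → turn +1·90°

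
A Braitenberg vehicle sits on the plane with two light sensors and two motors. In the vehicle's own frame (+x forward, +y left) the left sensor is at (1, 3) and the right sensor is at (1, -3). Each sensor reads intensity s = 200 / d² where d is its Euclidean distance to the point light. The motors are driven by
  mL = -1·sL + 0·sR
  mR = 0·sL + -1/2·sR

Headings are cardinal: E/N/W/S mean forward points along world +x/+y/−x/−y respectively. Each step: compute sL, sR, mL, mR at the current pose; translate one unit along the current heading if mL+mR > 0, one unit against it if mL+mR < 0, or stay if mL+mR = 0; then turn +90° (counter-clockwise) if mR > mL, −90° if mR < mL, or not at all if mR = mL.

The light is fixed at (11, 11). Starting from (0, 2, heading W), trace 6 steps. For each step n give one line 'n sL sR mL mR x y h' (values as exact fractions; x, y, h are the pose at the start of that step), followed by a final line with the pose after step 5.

n=0: pose=(0,2,W); sL=25/36, sR=10/9; mL=-25/36, mR=-5/9; mL+mR=-5/4 → advance -1; mR−mL=5/36 → turn +1·90°
n=1: pose=(1,2,S); sL=200/149, sR=200/269; mL=-200/149, mR=-100/269; mL+mR=-68700/40081 → advance -1; mR−mL=38900/40081 → turn +1·90°
n=2: pose=(1,3,E); sL=100/53, sR=100/101; mL=-100/53, mR=-50/101; mL+mR=-12750/5353 → advance -1; mR−mL=7450/5353 → turn +1·90°
n=3: pose=(0,3,N); sL=40/49, sR=200/113; mL=-40/49, mR=-100/113; mL+mR=-9420/5537 → advance -1; mR−mL=-380/5537 → turn -1·90°
n=4: pose=(0,2,E); sL=25/17, sR=50/61; mL=-25/17, mR=-25/61; mL+mR=-1950/1037 → advance -1; mR−mL=1100/1037 → turn +1·90°
n=5: pose=(-1,2,N); sL=200/289, sR=40/29; mL=-200/289, mR=-20/29; mL+mR=-11580/8381 → advance -1; mR−mL=20/8381 → turn +1·90°

0 25/36 10/9 -25/36 -5/9 0 2 W
1 200/149 200/269 -200/149 -100/269 1 2 S
2 100/53 100/101 -100/53 -50/101 1 3 E
3 40/49 200/113 -40/49 -100/113 0 3 N
4 25/17 50/61 -25/17 -25/61 0 2 E
5 200/289 40/29 -200/289 -20/29 -1 2 N
final -1 1 W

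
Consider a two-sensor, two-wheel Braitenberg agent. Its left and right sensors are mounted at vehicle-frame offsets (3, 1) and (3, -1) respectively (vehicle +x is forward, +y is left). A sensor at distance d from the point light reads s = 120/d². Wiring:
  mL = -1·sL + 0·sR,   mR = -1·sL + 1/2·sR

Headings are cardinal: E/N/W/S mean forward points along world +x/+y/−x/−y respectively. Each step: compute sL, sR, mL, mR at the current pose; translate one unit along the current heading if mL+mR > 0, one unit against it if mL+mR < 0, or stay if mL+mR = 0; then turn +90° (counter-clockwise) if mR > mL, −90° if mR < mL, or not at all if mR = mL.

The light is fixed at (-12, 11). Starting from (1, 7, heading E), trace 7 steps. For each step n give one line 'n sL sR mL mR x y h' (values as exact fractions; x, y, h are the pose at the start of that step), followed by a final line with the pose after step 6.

0 24/53 120/281 -24/53 -3564/14893 1 7 E
1 60/61 12/17 -60/61 -654/1037 0 7 N
2 40/39 120/97 -40/39 -1540/3783 0 6 W
3 6/13 15/26 -6/13 -9/52 1 6 S
4 24/53 120/281 -24/53 -3564/14893 1 7 E
5 60/61 12/17 -60/61 -654/1037 0 7 N
6 40/39 120/97 -40/39 -1540/3783 0 6 W
final 1 6 S

n=0: pose=(1,7,E); sL=24/53, sR=120/281; mL=-24/53, mR=-3564/14893; mL+mR=-10308/14893 → advance -1; mR−mL=60/281 → turn +1·90°
n=1: pose=(0,7,N); sL=60/61, sR=12/17; mL=-60/61, mR=-654/1037; mL+mR=-1674/1037 → advance -1; mR−mL=6/17 → turn +1·90°
n=2: pose=(0,6,W); sL=40/39, sR=120/97; mL=-40/39, mR=-1540/3783; mL+mR=-5420/3783 → advance -1; mR−mL=60/97 → turn +1·90°
n=3: pose=(1,6,S); sL=6/13, sR=15/26; mL=-6/13, mR=-9/52; mL+mR=-33/52 → advance -1; mR−mL=15/52 → turn +1·90°
n=4: pose=(1,7,E); sL=24/53, sR=120/281; mL=-24/53, mR=-3564/14893; mL+mR=-10308/14893 → advance -1; mR−mL=60/281 → turn +1·90°
n=5: pose=(0,7,N); sL=60/61, sR=12/17; mL=-60/61, mR=-654/1037; mL+mR=-1674/1037 → advance -1; mR−mL=6/17 → turn +1·90°
n=6: pose=(0,6,W); sL=40/39, sR=120/97; mL=-40/39, mR=-1540/3783; mL+mR=-5420/3783 → advance -1; mR−mL=60/97 → turn +1·90°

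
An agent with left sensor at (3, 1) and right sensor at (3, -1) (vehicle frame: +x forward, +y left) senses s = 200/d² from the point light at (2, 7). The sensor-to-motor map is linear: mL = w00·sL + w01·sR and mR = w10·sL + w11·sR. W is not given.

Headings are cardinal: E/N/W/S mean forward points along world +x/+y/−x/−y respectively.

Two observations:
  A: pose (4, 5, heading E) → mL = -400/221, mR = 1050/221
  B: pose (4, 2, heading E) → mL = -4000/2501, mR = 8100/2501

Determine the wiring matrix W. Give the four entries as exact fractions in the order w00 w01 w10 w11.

-1 1 1 -1/2

obs A: pose=(4,5,E) → sL=100/13, sR=100/17, mL=-400/221, mR=1050/221
obs B: pose=(4,2,E) → sL=200/41, sR=200/61, mL=-4000/2501, mR=8100/2501
sensor matrix S = [[100/13, 100/17], [200/41, 200/61]]; det S = -1920000/552721
solve [mL_A; mL_B] = S·[w00; w01] and [mR_A; mR_B] = S·[w10; w11]:
  w00 = -1, w01 = 1, w10 = 1, w11 = -1/2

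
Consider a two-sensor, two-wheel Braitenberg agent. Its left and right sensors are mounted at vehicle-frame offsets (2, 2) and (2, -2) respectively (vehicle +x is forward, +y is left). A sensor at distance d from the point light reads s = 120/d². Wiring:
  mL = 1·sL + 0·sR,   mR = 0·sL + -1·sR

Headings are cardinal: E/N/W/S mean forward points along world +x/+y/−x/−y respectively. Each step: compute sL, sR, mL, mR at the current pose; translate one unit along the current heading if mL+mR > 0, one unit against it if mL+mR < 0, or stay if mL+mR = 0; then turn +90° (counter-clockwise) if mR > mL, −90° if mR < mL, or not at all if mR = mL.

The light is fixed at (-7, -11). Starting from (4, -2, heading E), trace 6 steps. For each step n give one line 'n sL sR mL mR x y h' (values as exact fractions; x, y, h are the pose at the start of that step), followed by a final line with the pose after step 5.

0 12/29 60/109 12/29 -60/109 4 -2 E
1 120/193 120/113 120/193 -120/113 3 -2 S
2 15/16 15/26 15/16 -15/26 3 -1 W
3 120/193 24/53 120/193 -24/53 2 -1 N
4 12/29 60/101 12/29 -60/101 2 0 E
5 120/181 40/39 120/181 -40/39 1 0 S
final 1 1 W

n=0: pose=(4,-2,E); sL=12/29, sR=60/109; mL=12/29, mR=-60/109; mL+mR=-432/3161 → advance -1; mR−mL=-3048/3161 → turn -1·90°
n=1: pose=(3,-2,S); sL=120/193, sR=120/113; mL=120/193, mR=-120/113; mL+mR=-9600/21809 → advance -1; mR−mL=-36720/21809 → turn -1·90°
n=2: pose=(3,-1,W); sL=15/16, sR=15/26; mL=15/16, mR=-15/26; mL+mR=75/208 → advance +1; mR−mL=-315/208 → turn -1·90°
n=3: pose=(2,-1,N); sL=120/193, sR=24/53; mL=120/193, mR=-24/53; mL+mR=1728/10229 → advance +1; mR−mL=-10992/10229 → turn -1·90°
n=4: pose=(2,0,E); sL=12/29, sR=60/101; mL=12/29, mR=-60/101; mL+mR=-528/2929 → advance -1; mR−mL=-2952/2929 → turn -1·90°
n=5: pose=(1,0,S); sL=120/181, sR=40/39; mL=120/181, mR=-40/39; mL+mR=-2560/7059 → advance -1; mR−mL=-11920/7059 → turn -1·90°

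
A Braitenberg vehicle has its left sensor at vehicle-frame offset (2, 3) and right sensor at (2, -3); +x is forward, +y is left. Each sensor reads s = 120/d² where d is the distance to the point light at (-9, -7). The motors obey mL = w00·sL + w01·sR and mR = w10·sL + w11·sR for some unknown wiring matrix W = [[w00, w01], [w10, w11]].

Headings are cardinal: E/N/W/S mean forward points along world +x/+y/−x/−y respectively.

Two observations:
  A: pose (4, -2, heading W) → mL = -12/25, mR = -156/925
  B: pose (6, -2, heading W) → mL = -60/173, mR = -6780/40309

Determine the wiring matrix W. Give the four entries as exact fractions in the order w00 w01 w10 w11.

obs A: pose=(4,-2,W) → sL=24/25, sR=24/37, mL=-12/25, mR=-156/925
obs B: pose=(6,-2,W) → sL=120/173, sR=120/233, mL=-60/173, mR=-6780/40309
sensor matrix S = [[24/25, 24/37], [120/173, 120/233]]; det S = 331776/7457165
solve [mL_A; mL_B] = S·[w00; w01] and [mR_A; mR_B] = S·[w10; w11]:
  w00 = -1/2, w01 = 0, w10 = 1/2, w11 = -1

-1/2 0 1/2 -1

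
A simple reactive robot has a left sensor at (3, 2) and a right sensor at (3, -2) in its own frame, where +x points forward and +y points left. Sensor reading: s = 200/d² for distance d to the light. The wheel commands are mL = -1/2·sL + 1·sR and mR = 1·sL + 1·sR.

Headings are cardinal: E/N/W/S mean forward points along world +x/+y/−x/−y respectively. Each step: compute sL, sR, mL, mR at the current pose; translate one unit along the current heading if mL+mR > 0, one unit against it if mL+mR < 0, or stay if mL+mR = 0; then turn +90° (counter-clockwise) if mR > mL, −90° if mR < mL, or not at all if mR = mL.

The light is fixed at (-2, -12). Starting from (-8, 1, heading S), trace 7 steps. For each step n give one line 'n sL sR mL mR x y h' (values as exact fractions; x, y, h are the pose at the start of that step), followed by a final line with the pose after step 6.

n=0: pose=(-8,1,S); sL=50/29, sR=50/41; mL=425/1189, mR=3500/1189; mL+mR=3925/1189 → advance +1; mR−mL=75/29 → turn +1·90°
n=1: pose=(-8,0,E); sL=40/41, sR=200/109; mL=6020/4469, mR=12560/4469; mL+mR=18580/4469 → advance +1; mR−mL=60/41 → turn +1·90°
n=2: pose=(-7,0,N); sL=100/137, sR=100/117; mL=7850/16029, mR=25400/16029; mL+mR=33250/16029 → advance +1; mR−mL=150/137 → turn +1·90°
n=3: pose=(-7,1,W); sL=40/37, sR=200/289; mL=1620/10693, mR=18960/10693; mL+mR=20580/10693 → advance +1; mR−mL=60/37 → turn +1·90°
n=4: pose=(-8,1,S); sL=50/29, sR=50/41; mL=425/1189, mR=3500/1189; mL+mR=3925/1189 → advance +1; mR−mL=75/29 → turn +1·90°
n=5: pose=(-8,0,E); sL=40/41, sR=200/109; mL=6020/4469, mR=12560/4469; mL+mR=18580/4469 → advance +1; mR−mL=60/41 → turn +1·90°
n=6: pose=(-7,0,N); sL=100/137, sR=100/117; mL=7850/16029, mR=25400/16029; mL+mR=33250/16029 → advance +1; mR−mL=150/137 → turn +1·90°

0 50/29 50/41 425/1189 3500/1189 -8 1 S
1 40/41 200/109 6020/4469 12560/4469 -8 0 E
2 100/137 100/117 7850/16029 25400/16029 -7 0 N
3 40/37 200/289 1620/10693 18960/10693 -7 1 W
4 50/29 50/41 425/1189 3500/1189 -8 1 S
5 40/41 200/109 6020/4469 12560/4469 -8 0 E
6 100/137 100/117 7850/16029 25400/16029 -7 0 N
final -7 1 W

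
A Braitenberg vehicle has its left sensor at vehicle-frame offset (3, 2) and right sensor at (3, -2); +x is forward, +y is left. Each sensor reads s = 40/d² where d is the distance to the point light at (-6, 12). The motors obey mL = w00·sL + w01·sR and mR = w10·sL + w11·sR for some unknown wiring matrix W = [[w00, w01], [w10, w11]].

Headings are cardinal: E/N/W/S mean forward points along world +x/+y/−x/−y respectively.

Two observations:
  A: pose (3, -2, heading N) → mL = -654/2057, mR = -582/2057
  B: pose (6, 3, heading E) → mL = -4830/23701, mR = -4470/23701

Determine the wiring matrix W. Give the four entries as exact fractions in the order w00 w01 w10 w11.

obs A: pose=(3,-2,N) → sL=4/17, sR=20/121, mL=-654/2057, mR=-582/2057
obs B: pose=(6,3,E) → sL=20/137, sR=20/173, mL=-4830/23701, mR=-4470/23701
sensor matrix S = [[4/17, 20/121], [20/137, 20/173]]; det S = 149760/48752957
solve [mL_A; mL_B] = S·[w00; w01] and [mR_A; mR_B] = S·[w10; w11]:
  w00 = -1, w01 = -1/2, w10 = -1/2, w11 = -1

-1 -1/2 -1/2 -1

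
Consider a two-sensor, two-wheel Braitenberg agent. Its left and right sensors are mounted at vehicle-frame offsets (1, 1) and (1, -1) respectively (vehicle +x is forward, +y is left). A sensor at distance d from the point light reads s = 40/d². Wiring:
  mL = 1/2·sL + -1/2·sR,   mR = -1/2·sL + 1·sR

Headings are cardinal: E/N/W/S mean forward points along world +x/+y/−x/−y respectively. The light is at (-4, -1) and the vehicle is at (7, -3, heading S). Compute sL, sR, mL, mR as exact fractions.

left sensor world pos  = (8, -4); dL² = 153
right sensor world pos = (6, -4); dR² = 109
sL = 40/153 = 40/153
sR = 40/109 = 40/109
mL = 1/2·sL + -1/2·sR = -880/16677
mR = -1/2·sL + 1·sR = 3940/16677

40/153 40/109 -880/16677 3940/16677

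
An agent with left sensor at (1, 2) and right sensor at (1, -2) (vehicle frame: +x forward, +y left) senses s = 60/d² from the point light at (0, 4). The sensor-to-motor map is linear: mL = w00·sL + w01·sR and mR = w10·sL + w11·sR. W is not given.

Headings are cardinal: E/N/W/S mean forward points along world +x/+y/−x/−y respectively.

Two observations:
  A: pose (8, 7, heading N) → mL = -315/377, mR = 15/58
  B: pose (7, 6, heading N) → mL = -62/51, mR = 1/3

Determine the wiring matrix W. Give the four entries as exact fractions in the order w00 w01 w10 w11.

-1/2 -1/2 0 1/2

obs A: pose=(8,7,N) → sL=15/13, sR=15/29, mL=-315/377, mR=15/58
obs B: pose=(7,6,N) → sL=30/17, sR=2/3, mL=-62/51, mR=1/3
sensor matrix S = [[15/13, 15/29], [30/17, 2/3]]; det S = -920/6409
solve [mL_A; mL_B] = S·[w00; w01] and [mR_A; mR_B] = S·[w10; w11]:
  w00 = -1/2, w01 = -1/2, w10 = 0, w11 = 1/2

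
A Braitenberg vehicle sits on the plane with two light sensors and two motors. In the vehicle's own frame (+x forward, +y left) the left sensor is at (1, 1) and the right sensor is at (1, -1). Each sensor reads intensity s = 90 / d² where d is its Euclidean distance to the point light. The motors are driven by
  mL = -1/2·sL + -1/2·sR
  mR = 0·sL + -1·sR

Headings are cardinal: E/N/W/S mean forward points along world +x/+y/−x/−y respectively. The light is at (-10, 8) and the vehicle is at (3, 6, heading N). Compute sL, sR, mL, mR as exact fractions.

18/29 90/197 -3078/5713 -90/197

left sensor world pos  = (2, 7); dL² = 145
right sensor world pos = (4, 7); dR² = 197
sL = 90/145 = 18/29
sR = 90/197 = 90/197
mL = -1/2·sL + -1/2·sR = -3078/5713
mR = 0·sL + -1·sR = -90/197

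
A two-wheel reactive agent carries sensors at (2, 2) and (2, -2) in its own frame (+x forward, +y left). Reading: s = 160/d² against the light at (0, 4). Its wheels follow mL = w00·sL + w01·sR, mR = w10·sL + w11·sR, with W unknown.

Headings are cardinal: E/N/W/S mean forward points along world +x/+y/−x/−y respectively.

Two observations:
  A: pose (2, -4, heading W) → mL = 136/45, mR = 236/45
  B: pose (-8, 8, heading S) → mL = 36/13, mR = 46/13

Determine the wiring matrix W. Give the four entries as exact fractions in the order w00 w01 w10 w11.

1/2 1/2 1/2 1

obs A: pose=(2,-4,W) → sL=8/5, sR=40/9, mL=136/45, mR=236/45
obs B: pose=(-8,8,S) → sL=4, sR=20/13, mL=36/13, mR=46/13
sensor matrix S = [[8/5, 40/9], [4, 20/13]]; det S = -1792/117
solve [mL_A; mL_B] = S·[w00; w01] and [mR_A; mR_B] = S·[w10; w11]:
  w00 = 1/2, w01 = 1/2, w10 = 1/2, w11 = 1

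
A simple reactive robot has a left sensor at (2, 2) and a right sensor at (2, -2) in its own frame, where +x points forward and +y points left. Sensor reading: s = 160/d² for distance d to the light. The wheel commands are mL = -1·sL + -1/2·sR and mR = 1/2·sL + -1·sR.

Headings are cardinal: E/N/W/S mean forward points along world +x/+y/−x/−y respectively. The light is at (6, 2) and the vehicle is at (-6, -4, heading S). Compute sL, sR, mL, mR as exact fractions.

40/41 8/13 -684/533 -68/533

left sensor world pos  = (-4, -6); dL² = 164
right sensor world pos = (-8, -6); dR² = 260
sL = 160/164 = 40/41
sR = 160/260 = 8/13
mL = -1·sL + -1/2·sR = -684/533
mR = 1/2·sL + -1·sR = -68/533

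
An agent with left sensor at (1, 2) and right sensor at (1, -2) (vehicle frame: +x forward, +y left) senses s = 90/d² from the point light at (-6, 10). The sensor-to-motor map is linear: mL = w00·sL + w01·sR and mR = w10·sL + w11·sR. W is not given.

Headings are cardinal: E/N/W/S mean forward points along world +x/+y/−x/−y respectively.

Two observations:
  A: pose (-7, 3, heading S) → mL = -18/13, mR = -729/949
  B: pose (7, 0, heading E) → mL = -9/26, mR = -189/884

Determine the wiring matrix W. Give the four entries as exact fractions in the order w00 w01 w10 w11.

obs A: pose=(-7,3,S) → sL=18/13, sR=90/73, mL=-18/13, mR=-729/949
obs B: pose=(7,0,E) → sL=9/26, sR=9/34, mL=-9/26, mR=-189/884
sensor matrix S = [[18/13, 90/73], [9/26, 9/34]]; det S = -972/16133
solve [mL_A; mL_B] = S·[w00; w01] and [mR_A; mR_B] = S·[w10; w11]:
  w00 = -1, w01 = 0, w10 = -1, w11 = 1/2

-1 0 -1 1/2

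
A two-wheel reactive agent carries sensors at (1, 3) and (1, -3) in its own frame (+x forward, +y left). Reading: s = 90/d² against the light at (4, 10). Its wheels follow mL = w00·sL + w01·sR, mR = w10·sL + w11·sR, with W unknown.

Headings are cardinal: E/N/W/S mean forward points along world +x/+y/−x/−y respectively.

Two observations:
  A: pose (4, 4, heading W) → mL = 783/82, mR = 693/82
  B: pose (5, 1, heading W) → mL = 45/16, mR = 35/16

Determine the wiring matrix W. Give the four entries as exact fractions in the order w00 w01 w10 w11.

1/2 1 -1/2 1

obs A: pose=(4,4,W) → sL=45/41, sR=9, mL=783/82, mR=693/82
obs B: pose=(5,1,W) → sL=5/8, sR=5/2, mL=45/16, mR=35/16
sensor matrix S = [[45/41, 9], [5/8, 5/2]]; det S = -945/328
solve [mL_A; mL_B] = S·[w00; w01] and [mR_A; mR_B] = S·[w10; w11]:
  w00 = 1/2, w01 = 1, w10 = -1/2, w11 = 1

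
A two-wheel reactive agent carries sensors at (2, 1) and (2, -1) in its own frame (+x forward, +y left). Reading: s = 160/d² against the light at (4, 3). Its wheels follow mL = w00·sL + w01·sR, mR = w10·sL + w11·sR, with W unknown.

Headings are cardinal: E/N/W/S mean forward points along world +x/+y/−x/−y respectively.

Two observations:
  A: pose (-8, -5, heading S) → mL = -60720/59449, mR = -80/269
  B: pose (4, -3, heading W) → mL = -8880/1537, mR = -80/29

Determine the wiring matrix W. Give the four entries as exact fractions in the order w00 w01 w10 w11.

-1 -1/2 0 -1/2

obs A: pose=(-8,-5,S) → sL=160/221, sR=160/269, mL=-60720/59449, mR=-80/269
obs B: pose=(4,-3,W) → sL=160/53, sR=160/29, mL=-8880/1537, mR=-80/29
sensor matrix S = [[160/221, 160/269], [160/53, 160/29]]; det S = 200908800/91373113
solve [mL_A; mL_B] = S·[w00; w01] and [mR_A; mR_B] = S·[w10; w11]:
  w00 = -1, w01 = -1/2, w10 = 0, w11 = -1/2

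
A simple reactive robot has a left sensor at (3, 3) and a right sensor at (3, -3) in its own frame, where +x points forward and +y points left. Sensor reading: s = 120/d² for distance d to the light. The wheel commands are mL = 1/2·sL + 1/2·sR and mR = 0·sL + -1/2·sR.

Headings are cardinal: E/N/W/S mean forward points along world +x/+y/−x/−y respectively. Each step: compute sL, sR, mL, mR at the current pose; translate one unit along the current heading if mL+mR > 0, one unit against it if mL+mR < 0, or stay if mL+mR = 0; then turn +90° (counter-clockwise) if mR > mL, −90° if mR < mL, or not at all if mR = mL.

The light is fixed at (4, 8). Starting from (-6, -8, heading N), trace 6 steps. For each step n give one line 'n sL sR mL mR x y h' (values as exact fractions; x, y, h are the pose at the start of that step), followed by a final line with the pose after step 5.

n=0: pose=(-6,-8,N); sL=60/169, sR=60/109; mL=8340/18421, mR=-30/109; mL+mR=30/169 → advance +1; mR−mL=-13410/18421 → turn -1·90°
n=1: pose=(-6,-7,E); sL=120/193, sR=120/373; mL=33960/71989, mR=-60/373; mL+mR=60/193 → advance +1; mR−mL=-45540/71989 → turn -1·90°
n=2: pose=(-5,-7,S); sL=1/3, sR=10/39; mL=23/78, mR=-5/39; mL+mR=1/6 → advance +1; mR−mL=-11/26 → turn -1·90°
n=3: pose=(-5,-8,W); sL=24/101, sR=120/313; mL=9816/31613, mR=-60/313; mL+mR=12/101 → advance +1; mR−mL=-15876/31613 → turn -1·90°
n=4: pose=(-6,-8,N); sL=60/169, sR=60/109; mL=8340/18421, mR=-30/109; mL+mR=30/169 → advance +1; mR−mL=-13410/18421 → turn -1·90°
n=5: pose=(-6,-7,E); sL=120/193, sR=120/373; mL=33960/71989, mR=-60/373; mL+mR=60/193 → advance +1; mR−mL=-45540/71989 → turn -1·90°

0 60/169 60/109 8340/18421 -30/109 -6 -8 N
1 120/193 120/373 33960/71989 -60/373 -6 -7 E
2 1/3 10/39 23/78 -5/39 -5 -7 S
3 24/101 120/313 9816/31613 -60/313 -5 -8 W
4 60/169 60/109 8340/18421 -30/109 -6 -8 N
5 120/193 120/373 33960/71989 -60/373 -6 -7 E
final -5 -7 S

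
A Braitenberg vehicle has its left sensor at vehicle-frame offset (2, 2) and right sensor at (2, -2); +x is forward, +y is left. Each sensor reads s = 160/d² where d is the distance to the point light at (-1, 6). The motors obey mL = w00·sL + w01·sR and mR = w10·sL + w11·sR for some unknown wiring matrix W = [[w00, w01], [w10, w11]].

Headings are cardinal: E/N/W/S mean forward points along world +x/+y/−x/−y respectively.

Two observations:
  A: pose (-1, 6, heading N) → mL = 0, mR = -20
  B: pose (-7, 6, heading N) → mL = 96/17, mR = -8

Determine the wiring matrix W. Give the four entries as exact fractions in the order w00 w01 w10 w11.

-1 1 0 -1

obs A: pose=(-1,6,N) → sL=20, sR=20, mL=0, mR=-20
obs B: pose=(-7,6,N) → sL=40/17, sR=8, mL=96/17, mR=-8
sensor matrix S = [[20, 20], [40/17, 8]]; det S = 1920/17
solve [mL_A; mL_B] = S·[w00; w01] and [mR_A; mR_B] = S·[w10; w11]:
  w00 = -1, w01 = 1, w10 = 0, w11 = -1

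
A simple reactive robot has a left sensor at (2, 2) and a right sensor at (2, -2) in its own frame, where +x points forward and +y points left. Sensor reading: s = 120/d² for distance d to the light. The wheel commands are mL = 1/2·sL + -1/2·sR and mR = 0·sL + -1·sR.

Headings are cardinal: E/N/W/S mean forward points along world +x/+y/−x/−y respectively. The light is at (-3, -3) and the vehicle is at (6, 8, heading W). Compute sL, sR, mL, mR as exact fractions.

12/13 60/109 264/1417 -60/109

left sensor world pos  = (4, 6); dL² = 130
right sensor world pos = (4, 10); dR² = 218
sL = 120/130 = 12/13
sR = 120/218 = 60/109
mL = 1/2·sL + -1/2·sR = 264/1417
mR = 0·sL + -1·sR = -60/109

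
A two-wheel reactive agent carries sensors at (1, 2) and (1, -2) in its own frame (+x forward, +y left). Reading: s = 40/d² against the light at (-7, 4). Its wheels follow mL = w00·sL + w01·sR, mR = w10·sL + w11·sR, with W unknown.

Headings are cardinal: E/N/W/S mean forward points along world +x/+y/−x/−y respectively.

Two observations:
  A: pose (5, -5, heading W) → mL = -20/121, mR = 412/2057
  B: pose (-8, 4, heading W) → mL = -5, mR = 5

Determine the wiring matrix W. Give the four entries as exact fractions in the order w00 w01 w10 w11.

obs A: pose=(5,-5,W) → sL=20/121, sR=4/17, mL=-20/121, mR=412/2057
obs B: pose=(-8,4,W) → sL=5, sR=5, mL=-5, mR=5
sensor matrix S = [[20/121, 4/17], [5, 5]]; det S = -720/2057
solve [mL_A; mL_B] = S·[w00; w01] and [mR_A; mR_B] = S·[w10; w11]:
  w00 = -1, w01 = 0, w10 = 1/2, w11 = 1/2

-1 0 1/2 1/2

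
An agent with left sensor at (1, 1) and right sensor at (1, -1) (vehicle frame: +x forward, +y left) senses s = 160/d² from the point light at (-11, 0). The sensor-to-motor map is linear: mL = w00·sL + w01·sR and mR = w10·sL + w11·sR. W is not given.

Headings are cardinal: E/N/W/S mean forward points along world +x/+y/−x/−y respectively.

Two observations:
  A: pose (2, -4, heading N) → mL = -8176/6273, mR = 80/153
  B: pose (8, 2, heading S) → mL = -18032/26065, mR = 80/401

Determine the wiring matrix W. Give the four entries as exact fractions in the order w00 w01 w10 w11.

obs A: pose=(2,-4,N) → sL=160/153, sR=32/41, mL=-8176/6273, mR=80/153
obs B: pose=(8,2,S) → sL=160/401, sR=32/65, mL=-18032/26065, mR=80/401
sensor matrix S = [[160/153, 32/41], [160/401, 32/65]]; det S = 6651904/32701149
solve [mL_A; mL_B] = S·[w00; w01] and [mR_A; mR_B] = S·[w10; w11]:
  w00 = -1/2, w01 = -1, w10 = 1/2, w11 = 0

-1/2 -1 1/2 0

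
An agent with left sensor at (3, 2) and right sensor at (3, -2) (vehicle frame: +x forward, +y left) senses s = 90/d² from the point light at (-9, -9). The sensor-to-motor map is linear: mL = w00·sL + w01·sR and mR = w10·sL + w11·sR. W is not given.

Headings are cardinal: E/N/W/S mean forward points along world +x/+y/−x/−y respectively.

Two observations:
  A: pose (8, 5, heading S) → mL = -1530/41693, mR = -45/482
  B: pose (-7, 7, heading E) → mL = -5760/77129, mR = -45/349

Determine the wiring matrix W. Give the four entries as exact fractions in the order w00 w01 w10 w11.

1/2 -1/2 -1/2 0

obs A: pose=(8,5,S) → sL=45/241, sR=45/173, mL=-1530/41693, mR=-45/482
obs B: pose=(-7,7,E) → sL=90/349, sR=90/221, mL=-5760/77129, mR=-45/349
sensor matrix S = [[45/241, 45/173], [90/349, 90/221]]; det S = 28819800/3215739397
solve [mL_A; mL_B] = S·[w00; w01] and [mR_A; mR_B] = S·[w10; w11]:
  w00 = 1/2, w01 = -1/2, w10 = -1/2, w11 = 0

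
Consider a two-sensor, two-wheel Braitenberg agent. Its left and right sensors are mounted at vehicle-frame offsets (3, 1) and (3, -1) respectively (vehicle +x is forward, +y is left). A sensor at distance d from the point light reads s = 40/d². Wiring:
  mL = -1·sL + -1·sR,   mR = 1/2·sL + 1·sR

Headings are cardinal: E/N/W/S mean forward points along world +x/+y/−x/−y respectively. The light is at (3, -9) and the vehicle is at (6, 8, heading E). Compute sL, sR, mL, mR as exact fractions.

1/9 10/73 -163/657 253/1314

left sensor world pos  = (9, 9); dL² = 360
right sensor world pos = (9, 7); dR² = 292
sL = 40/360 = 1/9
sR = 40/292 = 10/73
mL = -1·sL + -1·sR = -163/657
mR = 1/2·sL + 1·sR = 253/1314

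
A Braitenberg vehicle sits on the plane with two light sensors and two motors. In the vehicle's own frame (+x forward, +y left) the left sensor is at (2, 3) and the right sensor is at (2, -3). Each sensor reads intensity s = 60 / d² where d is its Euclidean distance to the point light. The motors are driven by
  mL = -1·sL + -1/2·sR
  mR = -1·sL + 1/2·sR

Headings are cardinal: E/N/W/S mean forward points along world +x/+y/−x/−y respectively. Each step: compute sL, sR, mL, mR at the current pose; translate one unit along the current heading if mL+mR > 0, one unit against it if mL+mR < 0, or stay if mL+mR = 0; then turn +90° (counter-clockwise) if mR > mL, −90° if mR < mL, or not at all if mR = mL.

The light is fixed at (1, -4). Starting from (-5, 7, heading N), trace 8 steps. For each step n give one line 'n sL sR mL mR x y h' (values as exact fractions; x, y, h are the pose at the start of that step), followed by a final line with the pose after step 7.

0 6/25 30/89 -909/2225 -159/2225 -5 7 N
1 60/113 60/233 -17370/26329 -10590/26329 -5 6 W
2 15/17 15/32 -1215/1088 -705/1088 -4 6 S
3 12/41 60/73 -2106/2993 354/2993 -4 7 E
4 6/25 30/89 -909/2225 -159/2225 -5 7 N
5 60/113 60/233 -17370/26329 -10590/26329 -5 6 W
6 15/17 15/32 -1215/1088 -705/1088 -4 6 S
7 12/41 60/73 -2106/2993 354/2993 -4 7 E
final -5 7 N

n=0: pose=(-5,7,N); sL=6/25, sR=30/89; mL=-909/2225, mR=-159/2225; mL+mR=-12/25 → advance -1; mR−mL=30/89 → turn +1·90°
n=1: pose=(-5,6,W); sL=60/113, sR=60/233; mL=-17370/26329, mR=-10590/26329; mL+mR=-120/113 → advance -1; mR−mL=60/233 → turn +1·90°
n=2: pose=(-4,6,S); sL=15/17, sR=15/32; mL=-1215/1088, mR=-705/1088; mL+mR=-30/17 → advance -1; mR−mL=15/32 → turn +1·90°
n=3: pose=(-4,7,E); sL=12/41, sR=60/73; mL=-2106/2993, mR=354/2993; mL+mR=-24/41 → advance -1; mR−mL=60/73 → turn +1·90°
n=4: pose=(-5,7,N); sL=6/25, sR=30/89; mL=-909/2225, mR=-159/2225; mL+mR=-12/25 → advance -1; mR−mL=30/89 → turn +1·90°
n=5: pose=(-5,6,W); sL=60/113, sR=60/233; mL=-17370/26329, mR=-10590/26329; mL+mR=-120/113 → advance -1; mR−mL=60/233 → turn +1·90°
n=6: pose=(-4,6,S); sL=15/17, sR=15/32; mL=-1215/1088, mR=-705/1088; mL+mR=-30/17 → advance -1; mR−mL=15/32 → turn +1·90°
n=7: pose=(-4,7,E); sL=12/41, sR=60/73; mL=-2106/2993, mR=354/2993; mL+mR=-24/41 → advance -1; mR−mL=60/73 → turn +1·90°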